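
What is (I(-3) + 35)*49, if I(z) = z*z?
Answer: 2156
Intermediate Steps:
I(z) = z²
(I(-3) + 35)*49 = ((-3)² + 35)*49 = (9 + 35)*49 = 44*49 = 2156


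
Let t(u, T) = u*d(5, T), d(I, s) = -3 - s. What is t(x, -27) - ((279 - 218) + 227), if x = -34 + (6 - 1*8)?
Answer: -1152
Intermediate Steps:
x = -36 (x = -34 + (6 - 8) = -34 - 2 = -36)
t(u, T) = u*(-3 - T)
t(x, -27) - ((279 - 218) + 227) = -1*(-36)*(3 - 27) - ((279 - 218) + 227) = -1*(-36)*(-24) - (61 + 227) = -864 - 1*288 = -864 - 288 = -1152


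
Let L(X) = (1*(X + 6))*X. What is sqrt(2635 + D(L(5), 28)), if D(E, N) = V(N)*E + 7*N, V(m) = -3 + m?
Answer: sqrt(4206) ≈ 64.854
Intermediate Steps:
L(X) = X*(6 + X) (L(X) = (1*(6 + X))*X = (6 + X)*X = X*(6 + X))
D(E, N) = 7*N + E*(-3 + N) (D(E, N) = (-3 + N)*E + 7*N = E*(-3 + N) + 7*N = 7*N + E*(-3 + N))
sqrt(2635 + D(L(5), 28)) = sqrt(2635 + (7*28 + (5*(6 + 5))*(-3 + 28))) = sqrt(2635 + (196 + (5*11)*25)) = sqrt(2635 + (196 + 55*25)) = sqrt(2635 + (196 + 1375)) = sqrt(2635 + 1571) = sqrt(4206)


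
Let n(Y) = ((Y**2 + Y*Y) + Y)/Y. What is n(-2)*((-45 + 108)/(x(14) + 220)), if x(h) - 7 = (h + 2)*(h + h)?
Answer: -7/25 ≈ -0.28000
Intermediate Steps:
x(h) = 7 + 2*h*(2 + h) (x(h) = 7 + (h + 2)*(h + h) = 7 + (2 + h)*(2*h) = 7 + 2*h*(2 + h))
n(Y) = (Y + 2*Y**2)/Y (n(Y) = ((Y**2 + Y**2) + Y)/Y = (2*Y**2 + Y)/Y = (Y + 2*Y**2)/Y)
n(-2)*((-45 + 108)/(x(14) + 220)) = (1 + 2*(-2))*((-45 + 108)/((7 + 2*14**2 + 4*14) + 220)) = (1 - 4)*(63/((7 + 2*196 + 56) + 220)) = -189/((7 + 392 + 56) + 220) = -189/(455 + 220) = -189/675 = -3*7/75 = -7/25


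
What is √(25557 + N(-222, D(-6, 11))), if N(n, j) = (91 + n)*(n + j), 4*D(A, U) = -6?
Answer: √219342/2 ≈ 234.17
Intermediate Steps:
D(A, U) = -3/2 (D(A, U) = (¼)*(-6) = -3/2)
N(n, j) = (91 + n)*(j + n)
√(25557 + N(-222, D(-6, 11))) = √(25557 + ((-222)² + 91*(-3/2) + 91*(-222) - 3/2*(-222))) = √(25557 + (49284 - 273/2 - 20202 + 333)) = √(25557 + 58557/2) = √(109671/2) = √219342/2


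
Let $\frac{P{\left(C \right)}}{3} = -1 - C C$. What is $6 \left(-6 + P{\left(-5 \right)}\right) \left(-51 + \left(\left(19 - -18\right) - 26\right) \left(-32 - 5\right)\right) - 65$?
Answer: $230767$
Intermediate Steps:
$P{\left(C \right)} = -3 - 3 C^{2}$ ($P{\left(C \right)} = 3 \left(-1 - C C\right) = 3 \left(-1 - C^{2}\right) = -3 - 3 C^{2}$)
$6 \left(-6 + P{\left(-5 \right)}\right) \left(-51 + \left(\left(19 - -18\right) - 26\right) \left(-32 - 5\right)\right) - 65 = 6 \left(-6 - \left(3 + 3 \left(-5\right)^{2}\right)\right) \left(-51 + \left(\left(19 - -18\right) - 26\right) \left(-32 - 5\right)\right) - 65 = 6 \left(-6 - 78\right) \left(-51 + \left(\left(19 + 18\right) - 26\right) \left(-37\right)\right) - 65 = 6 \left(-6 - 78\right) \left(-51 + \left(37 - 26\right) \left(-37\right)\right) - 65 = 6 \left(-6 - 78\right) \left(-51 + 11 \left(-37\right)\right) - 65 = 6 \left(-84\right) \left(-51 - 407\right) - 65 = \left(-504\right) \left(-458\right) - 65 = 230832 - 65 = 230767$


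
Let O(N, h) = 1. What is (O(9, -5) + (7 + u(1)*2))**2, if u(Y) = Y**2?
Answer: 100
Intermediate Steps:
(O(9, -5) + (7 + u(1)*2))**2 = (1 + (7 + 1**2*2))**2 = (1 + (7 + 1*2))**2 = (1 + (7 + 2))**2 = (1 + 9)**2 = 10**2 = 100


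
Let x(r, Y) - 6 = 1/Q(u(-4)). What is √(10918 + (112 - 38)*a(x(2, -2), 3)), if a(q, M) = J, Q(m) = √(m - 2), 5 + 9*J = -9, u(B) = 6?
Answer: √97226/3 ≈ 103.94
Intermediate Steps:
J = -14/9 (J = -5/9 + (⅑)*(-9) = -5/9 - 1 = -14/9 ≈ -1.5556)
Q(m) = √(-2 + m)
x(r, Y) = 13/2 (x(r, Y) = 6 + 1/(√(-2 + 6)) = 6 + 1/(√4) = 6 + 1/2 = 6 + ½ = 13/2)
a(q, M) = -14/9
√(10918 + (112 - 38)*a(x(2, -2), 3)) = √(10918 + (112 - 38)*(-14/9)) = √(10918 + 74*(-14/9)) = √(10918 - 1036/9) = √(97226/9) = √97226/3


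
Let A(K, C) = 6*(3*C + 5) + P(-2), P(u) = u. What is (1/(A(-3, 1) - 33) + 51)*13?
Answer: 664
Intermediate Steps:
A(K, C) = 28 + 18*C (A(K, C) = 6*(3*C + 5) - 2 = 6*(5 + 3*C) - 2 = (30 + 18*C) - 2 = 28 + 18*C)
(1/(A(-3, 1) - 33) + 51)*13 = (1/((28 + 18*1) - 33) + 51)*13 = (1/((28 + 18) - 33) + 51)*13 = (1/(46 - 33) + 51)*13 = (1/13 + 51)*13 = (664/13)*13 = 664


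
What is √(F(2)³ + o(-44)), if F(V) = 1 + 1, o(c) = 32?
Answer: 2*√10 ≈ 6.3246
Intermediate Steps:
F(V) = 2
√(F(2)³ + o(-44)) = √(2³ + 32) = √(8 + 32) = √40 = 2*√10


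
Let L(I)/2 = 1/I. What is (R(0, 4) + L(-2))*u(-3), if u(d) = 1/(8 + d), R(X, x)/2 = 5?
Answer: 9/5 ≈ 1.8000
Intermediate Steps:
R(X, x) = 10 (R(X, x) = 2*5 = 10)
L(I) = 2/I (L(I) = 2*(1/I) = 2/I)
(R(0, 4) + L(-2))*u(-3) = (10 + 2/(-2))/(8 - 3) = (10 + 2*(-½))/5 = (10 - 1)*(⅕) = 9*(⅕) = 9/5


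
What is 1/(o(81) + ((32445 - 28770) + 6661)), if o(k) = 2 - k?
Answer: 1/10257 ≈ 9.7494e-5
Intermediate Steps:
1/(o(81) + ((32445 - 28770) + 6661)) = 1/((2 - 1*81) + ((32445 - 28770) + 6661)) = 1/((2 - 81) + (3675 + 6661)) = 1/(-79 + 10336) = 1/10257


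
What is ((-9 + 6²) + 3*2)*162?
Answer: 5346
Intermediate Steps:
((-9 + 6²) + 3*2)*162 = ((-9 + 36) + 6)*162 = (27 + 6)*162 = 33*162 = 5346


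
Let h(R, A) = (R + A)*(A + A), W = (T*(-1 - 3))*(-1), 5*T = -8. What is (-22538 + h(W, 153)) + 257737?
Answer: 1400293/5 ≈ 2.8006e+5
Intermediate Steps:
T = -8/5 (T = (1/5)*(-8) = -8/5 ≈ -1.6000)
W = -32/5 (W = -8*(-1 - 3)/5*(-1) = -8/5*(-4)*(-1) = (32/5)*(-1) = -32/5 ≈ -6.4000)
h(R, A) = 2*A*(A + R) (h(R, A) = (A + R)*(2*A) = 2*A*(A + R))
(-22538 + h(W, 153)) + 257737 = (-22538 + 2*153*(153 - 32/5)) + 257737 = (-22538 + 2*153*(733/5)) + 257737 = (-22538 + 224298/5) + 257737 = 111608/5 + 257737 = 1400293/5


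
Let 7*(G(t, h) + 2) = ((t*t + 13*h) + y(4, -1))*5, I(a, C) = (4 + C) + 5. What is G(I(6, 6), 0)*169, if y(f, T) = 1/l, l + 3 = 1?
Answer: 374673/14 ≈ 26762.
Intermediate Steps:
l = -2 (l = -3 + 1 = -2)
y(f, T) = -1/2 (y(f, T) = 1/(-2) = -1/2)
I(a, C) = 9 + C
G(t, h) = -33/14 + 5*t**2/7 + 65*h/7 (G(t, h) = -2 + (((t*t + 13*h) - 1/2)*5)/7 = -2 + (((t**2 + 13*h) - 1/2)*5)/7 = -2 + ((-1/2 + t**2 + 13*h)*5)/7 = -2 + (-5/2 + 5*t**2 + 65*h)/7 = -2 + (-5/14 + 5*t**2/7 + 65*h/7) = -33/14 + 5*t**2/7 + 65*h/7)
G(I(6, 6), 0)*169 = (-33/14 + 5*(9 + 6)**2/7 + (65/7)*0)*169 = (-33/14 + (5/7)*15**2 + 0)*169 = (-33/14 + (5/7)*225 + 0)*169 = (-33/14 + 1125/7 + 0)*169 = (2217/14)*169 = 374673/14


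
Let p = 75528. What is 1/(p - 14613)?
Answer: 1/60915 ≈ 1.6416e-5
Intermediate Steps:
1/(p - 14613) = 1/(75528 - 14613) = 1/60915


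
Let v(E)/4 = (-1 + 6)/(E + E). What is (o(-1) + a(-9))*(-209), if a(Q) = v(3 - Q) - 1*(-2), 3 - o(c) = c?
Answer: -8569/6 ≈ -1428.2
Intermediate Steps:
v(E) = 10/E (v(E) = 4*((-1 + 6)/(E + E)) = 4*(5/((2*E))) = 4*(5*(1/(2*E))) = 4*(5/(2*E)) = 10/E)
o(c) = 3 - c
a(Q) = 2 + 10/(3 - Q) (a(Q) = 10/(3 - Q) - 1*(-2) = 10/(3 - Q) + 2 = 2 + 10/(3 - Q))
(o(-1) + a(-9))*(-209) = ((3 - 1*(-1)) + 2*(-8 - 9)/(-3 - 9))*(-209) = ((3 + 1) + 2*(-17)/(-12))*(-209) = (4 + 2*(-1/12)*(-17))*(-209) = (4 + 17/6)*(-209) = (41/6)*(-209) = -8569/6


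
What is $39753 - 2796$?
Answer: $36957$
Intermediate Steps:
$39753 - 2796 = 36957$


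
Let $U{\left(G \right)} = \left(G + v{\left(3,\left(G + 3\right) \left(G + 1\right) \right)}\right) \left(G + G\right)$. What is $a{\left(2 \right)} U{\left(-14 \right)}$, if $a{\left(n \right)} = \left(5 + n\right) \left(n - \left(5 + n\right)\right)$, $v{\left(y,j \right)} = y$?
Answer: $-10780$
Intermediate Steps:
$a{\left(n \right)} = -25 - 5 n$ ($a{\left(n \right)} = \left(5 + n\right) \left(-5\right) = -25 - 5 n$)
$U{\left(G \right)} = 2 G \left(3 + G\right)$ ($U{\left(G \right)} = \left(G + 3\right) \left(G + G\right) = \left(3 + G\right) 2 G = 2 G \left(3 + G\right)$)
$a{\left(2 \right)} U{\left(-14 \right)} = \left(-25 - 10\right) 2 \left(-14\right) \left(3 - 14\right) = \left(-25 - 10\right) 2 \left(-14\right) \left(-11\right) = \left(-35\right) 308 = -10780$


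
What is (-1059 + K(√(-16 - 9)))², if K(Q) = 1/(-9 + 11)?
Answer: 4481689/4 ≈ 1.1204e+6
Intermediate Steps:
K(Q) = ½ (K(Q) = 1/2 = ½)
(-1059 + K(√(-16 - 9)))² = (-1059 + ½)² = (-2117/2)² = 4481689/4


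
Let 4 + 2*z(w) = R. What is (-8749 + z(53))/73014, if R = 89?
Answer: -17413/146028 ≈ -0.11924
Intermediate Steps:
z(w) = 85/2 (z(w) = -2 + (½)*89 = -2 + 89/2 = 85/2)
(-8749 + z(53))/73014 = (-8749 + 85/2)/73014 = -17413/2*1/73014 = -17413/146028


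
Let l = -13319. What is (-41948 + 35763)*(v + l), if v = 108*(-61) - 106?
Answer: 123780405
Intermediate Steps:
v = -6694 (v = -6588 - 106 = -6694)
(-41948 + 35763)*(v + l) = (-41948 + 35763)*(-6694 - 13319) = -6185*(-20013) = 123780405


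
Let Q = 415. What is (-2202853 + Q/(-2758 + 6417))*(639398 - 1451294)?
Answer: 6544075569317952/3659 ≈ 1.7885e+12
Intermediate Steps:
(-2202853 + Q/(-2758 + 6417))*(639398 - 1451294) = (-2202853 + 415/(-2758 + 6417))*(639398 - 1451294) = (-2202853 + 415/3659)*(-811896) = -8060238712/3659*(-811896) = 6544075569317952/3659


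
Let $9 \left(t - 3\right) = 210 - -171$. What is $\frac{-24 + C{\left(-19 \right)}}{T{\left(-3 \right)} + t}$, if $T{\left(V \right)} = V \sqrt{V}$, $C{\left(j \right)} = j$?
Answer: $- \frac{17544}{18739} - \frac{1161 i \sqrt{3}}{18739} \approx -0.93623 - 0.10731 i$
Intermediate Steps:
$t = \frac{136}{3}$ ($t = 3 + \frac{210 - -171}{9} = 3 + \frac{210 + 171}{9} = 3 + \frac{1}{9} \cdot 381 = 3 + \frac{127}{3} = \frac{136}{3} \approx 45.333$)
$T{\left(V \right)} = V^{\frac{3}{2}}$
$\frac{-24 + C{\left(-19 \right)}}{T{\left(-3 \right)} + t} = \frac{-24 - 19}{\left(-3\right)^{\frac{3}{2}} + \frac{136}{3}} = - \frac{43}{- 3 i \sqrt{3} + \frac{136}{3}} = - \frac{43}{\frac{136}{3} - 3 i \sqrt{3}}$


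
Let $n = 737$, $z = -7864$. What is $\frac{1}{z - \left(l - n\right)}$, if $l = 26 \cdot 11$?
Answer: $- \frac{1}{7413} \approx -0.0001349$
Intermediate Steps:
$l = 286$
$\frac{1}{z - \left(l - n\right)} = \frac{1}{-7864 + \left(737 - 286\right)} = \frac{1}{-7864 + 451} = \frac{1}{-7413} = - \frac{1}{7413}$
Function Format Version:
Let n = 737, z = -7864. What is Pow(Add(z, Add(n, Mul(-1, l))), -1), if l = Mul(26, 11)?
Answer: Rational(-1, 7413) ≈ -0.00013490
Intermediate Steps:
l = 286
Pow(Add(z, Add(n, Mul(-1, l))), -1) = Pow(Add(-7864, Add(737, Mul(-1, 286))), -1) = Pow(Add(-7864, Add(737, -286)), -1) = Pow(Add(-7864, 451), -1) = Pow(-7413, -1) = Rational(-1, 7413)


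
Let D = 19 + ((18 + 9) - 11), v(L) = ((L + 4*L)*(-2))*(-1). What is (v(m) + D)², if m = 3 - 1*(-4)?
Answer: 11025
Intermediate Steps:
m = 7 (m = 3 + 4 = 7)
v(L) = 10*L (v(L) = ((5*L)*(-2))*(-1) = -10*L*(-1) = 10*L)
D = 35 (D = 19 + (27 - 11) = 19 + 16 = 35)
(v(m) + D)² = (10*7 + 35)² = (70 + 35)² = 105² = 11025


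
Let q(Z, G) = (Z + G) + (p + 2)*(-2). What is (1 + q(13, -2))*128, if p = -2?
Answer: 1536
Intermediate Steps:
q(Z, G) = G + Z (q(Z, G) = (Z + G) + (-2 + 2)*(-2) = (G + Z) + 0*(-2) = (G + Z) + 0 = G + Z)
(1 + q(13, -2))*128 = (1 + (-2 + 13))*128 = (1 + 11)*128 = 12*128 = 1536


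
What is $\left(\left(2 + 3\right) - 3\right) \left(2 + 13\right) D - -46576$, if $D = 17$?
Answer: $47086$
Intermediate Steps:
$\left(\left(2 + 3\right) - 3\right) \left(2 + 13\right) D - -46576 = \left(\left(2 + 3\right) - 3\right) \left(2 + 13\right) 17 - -46576 = \left(5 - 3\right) 15 \cdot 17 + 46576 = 2 \cdot 15 \cdot 17 + 46576 = 30 \cdot 17 + 46576 = 510 + 46576 = 47086$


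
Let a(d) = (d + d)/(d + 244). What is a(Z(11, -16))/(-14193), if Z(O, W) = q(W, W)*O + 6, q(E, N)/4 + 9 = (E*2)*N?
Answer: -22138/158833863 ≈ -0.00013938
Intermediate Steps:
q(E, N) = -36 + 8*E*N (q(E, N) = -36 + 4*((E*2)*N) = -36 + 4*((2*E)*N) = -36 + 4*(2*E*N) = -36 + 8*E*N)
Z(O, W) = 6 + O*(-36 + 8*W**2) (Z(O, W) = (-36 + 8*W*W)*O + 6 = (-36 + 8*W**2)*O + 6 = O*(-36 + 8*W**2) + 6 = 6 + O*(-36 + 8*W**2))
a(d) = 2*d/(244 + d) (a(d) = (2*d)/(244 + d) = 2*d/(244 + d))
a(Z(11, -16))/(-14193) = (2*(6 - 36*11 + 8*11*(-16)**2)/(244 + (6 - 36*11 + 8*11*(-16)**2)))/(-14193) = (2*(6 - 396 + 8*11*256)/(244 + (6 - 396 + 8*11*256)))*(-1/14193) = (2*(6 - 396 + 22528)/(244 + (6 - 396 + 22528)))*(-1/14193) = (2*22138/(244 + 22138))*(-1/14193) = (2*22138/22382)*(-1/14193) = (2*22138*(1/22382))*(-1/14193) = (22138/11191)*(-1/14193) = -22138/158833863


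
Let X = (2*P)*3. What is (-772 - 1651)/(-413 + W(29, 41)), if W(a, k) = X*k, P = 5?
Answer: -2423/817 ≈ -2.9657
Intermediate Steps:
X = 30 (X = (2*5)*3 = 10*3 = 30)
W(a, k) = 30*k
(-772 - 1651)/(-413 + W(29, 41)) = (-772 - 1651)/(-413 + 30*41) = -2423/(-413 + 1230) = -2423/817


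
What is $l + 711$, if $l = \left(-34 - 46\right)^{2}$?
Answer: $7111$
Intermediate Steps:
$l = 6400$ ($l = \left(-80\right)^{2} = 6400$)
$l + 711 = 6400 + 711 = 7111$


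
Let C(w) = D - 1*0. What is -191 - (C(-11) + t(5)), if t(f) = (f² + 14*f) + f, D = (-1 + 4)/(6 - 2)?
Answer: -1167/4 ≈ -291.75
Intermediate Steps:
D = ¾ (D = 3/4 = 3*(¼) = ¾ ≈ 0.75000)
C(w) = ¾ (C(w) = ¾ - 1*0 = ¾ + 0 = ¾)
t(f) = f² + 15*f
-191 - (C(-11) + t(5)) = -191 - (¾ + 5*(15 + 5)) = -191 - (¾ + 5*20) = -191 - (¾ + 100) = -191 - 1*403/4 = -191 - 403/4 = -1167/4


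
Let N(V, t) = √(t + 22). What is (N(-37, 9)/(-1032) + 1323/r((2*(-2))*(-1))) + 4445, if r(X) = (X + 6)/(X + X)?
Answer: 27517/5 - √31/1032 ≈ 5503.4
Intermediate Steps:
N(V, t) = √(22 + t)
r(X) = (6 + X)/(2*X) (r(X) = (6 + X)/((2*X)) = (6 + X)*(1/(2*X)) = (6 + X)/(2*X))
(N(-37, 9)/(-1032) + 1323/r((2*(-2))*(-1))) + 4445 = (√(22 + 9)/(-1032) + 1323/(((6 + (2*(-2))*(-1))/(2*(((2*(-2))*(-1))))))) + 4445 = (√31*(-1/1032) + 1323/(((6 - 4*(-1))/(2*((-4*(-1))))))) + 4445 = (-√31/1032 + 1323/(((½)*(6 + 4)/4))) + 4445 = (-√31/1032 + 1323/(((½)*(¼)*10))) + 4445 = (-√31/1032 + 1323/(5/4)) + 4445 = (-√31/1032 + 1323*(⅘)) + 4445 = (-√31/1032 + 5292/5) + 4445 = (5292/5 - √31/1032) + 4445 = 27517/5 - √31/1032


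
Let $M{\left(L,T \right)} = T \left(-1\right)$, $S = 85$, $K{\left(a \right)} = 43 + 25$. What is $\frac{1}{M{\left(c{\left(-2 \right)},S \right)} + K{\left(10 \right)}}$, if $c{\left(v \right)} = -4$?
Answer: $- \frac{1}{17} \approx -0.058824$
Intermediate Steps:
$K{\left(a \right)} = 68$
$M{\left(L,T \right)} = - T$
$\frac{1}{M{\left(c{\left(-2 \right)},S \right)} + K{\left(10 \right)}} = \frac{1}{\left(-1\right) 85 + 68} = \frac{1}{-85 + 68} = \frac{1}{-17} = - \frac{1}{17}$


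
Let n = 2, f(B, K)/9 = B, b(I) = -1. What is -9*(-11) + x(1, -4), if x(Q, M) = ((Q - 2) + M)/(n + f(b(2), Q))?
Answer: 698/7 ≈ 99.714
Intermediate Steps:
f(B, K) = 9*B
x(Q, M) = 2/7 - M/7 - Q/7 (x(Q, M) = ((Q - 2) + M)/(2 + 9*(-1)) = ((-2 + Q) + M)/(2 - 9) = (-2 + M + Q)/(-7) = (-2 + M + Q)*(-1/7) = 2/7 - M/7 - Q/7)
-9*(-11) + x(1, -4) = -9*(-11) + (2/7 - 1/7*(-4) - 1/7*1) = 99 + (2/7 + 4/7 - 1/7) = 99 + 5/7 = 698/7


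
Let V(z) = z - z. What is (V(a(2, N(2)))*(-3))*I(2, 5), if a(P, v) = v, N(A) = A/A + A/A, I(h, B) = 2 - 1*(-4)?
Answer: 0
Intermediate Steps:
I(h, B) = 6 (I(h, B) = 2 + 4 = 6)
N(A) = 2 (N(A) = 1 + 1 = 2)
V(z) = 0
(V(a(2, N(2)))*(-3))*I(2, 5) = (0*(-3))*6 = 0*6 = 0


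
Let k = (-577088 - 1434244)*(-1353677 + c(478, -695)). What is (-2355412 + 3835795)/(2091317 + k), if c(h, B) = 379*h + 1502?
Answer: 1480383/2355298010633 ≈ 6.2853e-7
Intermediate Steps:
c(h, B) = 1502 + 379*h
k = 2355295919316 (k = (-577088 - 1434244)*(-1353677 + (1502 + 379*478)) = -2011332*(-1353677 + (1502 + 181162)) = -2011332*(-1353677 + 182664) = -2011332*(-1171013) = 2355295919316)
(-2355412 + 3835795)/(2091317 + k) = (-2355412 + 3835795)/(2091317 + 2355295919316) = 1480383/2355298010633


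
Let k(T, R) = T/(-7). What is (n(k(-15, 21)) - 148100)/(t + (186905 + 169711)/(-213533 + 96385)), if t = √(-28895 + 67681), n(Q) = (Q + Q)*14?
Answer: -193270157715960/16629952042159 - 63489053873380*√38786/16629952042159 ≈ -763.50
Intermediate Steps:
k(T, R) = -T/7 (k(T, R) = T*(-⅐) = -T/7)
n(Q) = 28*Q (n(Q) = (2*Q)*14 = 28*Q)
t = √38786 ≈ 196.94
(n(k(-15, 21)) - 148100)/(t + (186905 + 169711)/(-213533 + 96385)) = (28*(-⅐*(-15)) - 148100)/(√38786 + (186905 + 169711)/(-213533 + 96385)) = (28*(15/7) - 148100)/(√38786 + 356616/(-117148)) = (60 - 148100)/(√38786 + 356616*(-1/117148)) = -148040/(√38786 - 89154/29287) = -148040/(-89154/29287 + √38786)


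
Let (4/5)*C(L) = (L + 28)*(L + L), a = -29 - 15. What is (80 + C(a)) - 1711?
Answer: 129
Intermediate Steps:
a = -44
C(L) = 5*L*(28 + L)/2 (C(L) = 5*((L + 28)*(L + L))/4 = 5*((28 + L)*(2*L))/4 = 5*(2*L*(28 + L))/4 = 5*L*(28 + L)/2)
(80 + C(a)) - 1711 = (80 + (5/2)*(-44)*(28 - 44)) - 1711 = (80 + (5/2)*(-44)*(-16)) - 1711 = (80 + 1760) - 1711 = 1840 - 1711 = 129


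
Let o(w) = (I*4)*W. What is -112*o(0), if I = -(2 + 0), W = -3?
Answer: -2688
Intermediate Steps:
I = -2 (I = -1*2 = -2)
o(w) = 24 (o(w) = -2*4*(-3) = -8*(-3) = 24)
-112*o(0) = -112*24 = -2688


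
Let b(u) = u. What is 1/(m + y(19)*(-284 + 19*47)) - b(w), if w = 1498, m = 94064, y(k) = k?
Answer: -158241229/105635 ≈ -1498.0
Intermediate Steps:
1/(m + y(19)*(-284 + 19*47)) - b(w) = 1/(94064 + 19*(-284 + 19*47)) - 1*1498 = 1/(94064 + 19*(-284 + 893)) - 1498 = 1/(94064 + 19*609) - 1498 = 1/(94064 + 11571) - 1498 = 1/105635 - 1498 = -158241229/105635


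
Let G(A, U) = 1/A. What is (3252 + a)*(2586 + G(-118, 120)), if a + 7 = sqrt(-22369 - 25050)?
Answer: 16783085/2 + 305147*I*sqrt(47419)/118 ≈ 8.3915e+6 + 5.6312e+5*I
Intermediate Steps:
a = -7 + I*sqrt(47419) (a = -7 + sqrt(-22369 - 25050) = -7 + sqrt(-47419) = -7 + I*sqrt(47419) ≈ -7.0 + 217.76*I)
(3252 + a)*(2586 + G(-118, 120)) = (3252 + (-7 + I*sqrt(47419)))*(2586 + 1/(-118)) = (3245 + I*sqrt(47419))*(2586 - 1/118) = (3245 + I*sqrt(47419))*(305147/118) = 16783085/2 + 305147*I*sqrt(47419)/118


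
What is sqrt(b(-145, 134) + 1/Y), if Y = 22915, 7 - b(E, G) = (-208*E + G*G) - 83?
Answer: I*sqrt(25218319304935)/22915 ≈ 219.15*I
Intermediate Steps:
b(E, G) = 90 - G**2 + 208*E (b(E, G) = 7 - ((-208*E + G*G) - 83) = 7 - ((-208*E + G**2) - 83) = 7 - ((G**2 - 208*E) - 83) = 7 - (-83 + G**2 - 208*E) = 7 + (83 - G**2 + 208*E) = 90 - G**2 + 208*E)
sqrt(b(-145, 134) + 1/Y) = sqrt((90 - 1*134**2 + 208*(-145)) + 1/22915) = sqrt((90 - 1*17956 - 30160) + 1/22915) = sqrt((90 - 17956 - 30160) + 1/22915) = sqrt(-48026 + 1/22915) = sqrt(-1100515789/22915) = I*sqrt(25218319304935)/22915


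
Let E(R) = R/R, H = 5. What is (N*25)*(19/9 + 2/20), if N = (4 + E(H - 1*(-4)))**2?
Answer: 24875/18 ≈ 1381.9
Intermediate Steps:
E(R) = 1
N = 25 (N = (4 + 1)**2 = 5**2 = 25)
(N*25)*(19/9 + 2/20) = (25*25)*(19/9 + 2/20) = 625*(19*(1/9) + 2*(1/20)) = 625*(19/9 + 1/10) = 625*(199/90) = 24875/18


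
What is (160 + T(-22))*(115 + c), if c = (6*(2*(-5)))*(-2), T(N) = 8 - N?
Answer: 44650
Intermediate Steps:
c = 120 (c = (6*(-10))*(-2) = -60*(-2) = 120)
(160 + T(-22))*(115 + c) = (160 + (8 - 1*(-22)))*(115 + 120) = (160 + (8 + 22))*235 = (160 + 30)*235 = 190*235 = 44650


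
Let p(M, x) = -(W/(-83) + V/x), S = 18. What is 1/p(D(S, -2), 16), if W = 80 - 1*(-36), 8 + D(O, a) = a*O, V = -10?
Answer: 664/1343 ≈ 0.49442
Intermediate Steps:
D(O, a) = -8 + O*a (D(O, a) = -8 + a*O = -8 + O*a)
W = 116 (W = 80 + 36 = 116)
p(M, x) = 116/83 + 10/x (p(M, x) = -(116/(-83) - 10/x) = -(116*(-1/83) - 10/x) = -(-116/83 - 10/x) = 116/83 + 10/x)
1/p(D(S, -2), 16) = 1/(116/83 + 10/16) = 1/(116/83 + 10*(1/16)) = 1/(116/83 + 5/8) = 1/(1343/664) = 664/1343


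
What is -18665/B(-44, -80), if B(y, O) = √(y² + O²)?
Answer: -18665*√521/2084 ≈ -204.43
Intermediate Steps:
B(y, O) = √(O² + y²)
-18665/B(-44, -80) = -18665/√((-80)² + (-44)²) = -18665/√(6400 + 1936) = -18665*√521/2084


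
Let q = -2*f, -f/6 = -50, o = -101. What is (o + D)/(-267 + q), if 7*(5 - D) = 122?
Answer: 794/6069 ≈ 0.13083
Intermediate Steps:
D = -87/7 (D = 5 - ⅐*122 = 5 - 122/7 = -87/7 ≈ -12.429)
f = 300 (f = -6*(-50) = 300)
q = -600 (q = -2*300 = -600)
(o + D)/(-267 + q) = (-101 - 87/7)/(-267 - 600) = -794/7/(-867) = -794/7*(-1/867) = 794/6069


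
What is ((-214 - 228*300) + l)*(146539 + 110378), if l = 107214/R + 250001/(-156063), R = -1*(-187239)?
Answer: -57235548624918462815/3246786673 ≈ -1.7628e+10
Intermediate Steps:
R = 187239
l = -10025932919/9740360019 (l = 107214/187239 + 250001/(-156063) = 107214*(1/187239) + 250001*(-1/156063) = 35738/62413 - 250001/156063 = -10025932919/9740360019 ≈ -1.0293)
((-214 - 228*300) + l)*(146539 + 110378) = ((-214 - 228*300) - 10025932919/9740360019)*(146539 + 110378) = ((-214 - 68400) - 10025932919/9740360019)*256917 = (-68614 - 10025932919/9740360019)*256917 = -668335088276585/9740360019*256917 = -57235548624918462815/3246786673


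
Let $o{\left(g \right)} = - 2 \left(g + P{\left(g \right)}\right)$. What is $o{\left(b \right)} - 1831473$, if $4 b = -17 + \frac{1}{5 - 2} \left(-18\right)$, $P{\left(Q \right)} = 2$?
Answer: $- \frac{3662931}{2} \approx -1.8315 \cdot 10^{6}$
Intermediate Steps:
$b = - \frac{23}{4}$ ($b = \frac{-17 + \frac{1}{5 - 2} \left(-18\right)}{4} = \frac{-17 + \frac{1}{3} \left(-18\right)}{4} = \frac{-17 - 6}{4} = \frac{1}{4} \left(-23\right) = - \frac{23}{4} \approx -5.75$)
$o{\left(g \right)} = -4 - 2 g$ ($o{\left(g \right)} = - 2 \left(g + 2\right) = - 2 \left(2 + g\right) = -4 - 2 g$)
$o{\left(b \right)} - 1831473 = \left(-4 - - \frac{23}{2}\right) - 1831473 = \left(-4 + \frac{23}{2}\right) - 1831473 = \frac{15}{2} - 1831473 = - \frac{3662931}{2}$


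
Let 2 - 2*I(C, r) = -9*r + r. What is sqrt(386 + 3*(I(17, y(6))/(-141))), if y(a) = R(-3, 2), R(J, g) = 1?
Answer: sqrt(852439)/47 ≈ 19.644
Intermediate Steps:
y(a) = 1
I(C, r) = 1 + 4*r (I(C, r) = 1 - (-9*r + r)/2 = 1 - (-4)*r = 1 + 4*r)
sqrt(386 + 3*(I(17, y(6))/(-141))) = sqrt(386 + 3*((1 + 4*1)/(-141))) = sqrt(386 + 3*((1 + 4)*(-1/141))) = sqrt(386 + 3*(5*(-1/141))) = sqrt(386 + 3*(-5/141)) = sqrt(386 - 5/47) = sqrt(18137/47) = sqrt(852439)/47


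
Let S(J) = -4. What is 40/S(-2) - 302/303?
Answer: -3332/303 ≈ -10.997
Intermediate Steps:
40/S(-2) - 302/303 = 40/(-4) - 302/303 = 40*(-¼) - 302*1/303 = -10 - 302/303 = -3332/303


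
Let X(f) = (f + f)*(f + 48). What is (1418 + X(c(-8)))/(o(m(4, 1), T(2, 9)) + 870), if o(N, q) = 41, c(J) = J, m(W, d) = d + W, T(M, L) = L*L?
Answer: 778/911 ≈ 0.85401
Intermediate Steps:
T(M, L) = L²
m(W, d) = W + d
X(f) = 2*f*(48 + f) (X(f) = (2*f)*(48 + f) = 2*f*(48 + f))
(1418 + X(c(-8)))/(o(m(4, 1), T(2, 9)) + 870) = (1418 + 2*(-8)*(48 - 8))/(41 + 870) = (1418 + 2*(-8)*40)/911 = (1418 - 640)*(1/911) = 778*(1/911) = 778/911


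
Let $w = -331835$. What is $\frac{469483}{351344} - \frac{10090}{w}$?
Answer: $\frac{4552455779}{3331092464} \approx 1.3667$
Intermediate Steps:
$\frac{469483}{351344} - \frac{10090}{w} = \frac{469483}{351344} - \frac{10090}{-331835} = 469483 \cdot \frac{1}{351344} - - \frac{2018}{66367} = \frac{67069}{50192} + \frac{2018}{66367} = \frac{4552455779}{3331092464}$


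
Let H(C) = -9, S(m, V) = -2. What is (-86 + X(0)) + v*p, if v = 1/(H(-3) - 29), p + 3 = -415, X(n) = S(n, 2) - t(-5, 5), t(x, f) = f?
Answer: -82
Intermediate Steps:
X(n) = -7 (X(n) = -2 - 1*5 = -2 - 5 = -7)
p = -418 (p = -3 - 415 = -418)
v = -1/38 (v = 1/(-9 - 29) = 1/(-38) = -1/38 ≈ -0.026316)
(-86 + X(0)) + v*p = (-86 - 7) - 1/38*(-418) = -93 + 11 = -82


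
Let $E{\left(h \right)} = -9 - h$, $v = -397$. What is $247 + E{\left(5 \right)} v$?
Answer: $5805$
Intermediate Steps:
$247 + E{\left(5 \right)} v = 247 + \left(-9 - 5\right) \left(-397\right) = 247 - -5558 = 247 + 5558 = 5805$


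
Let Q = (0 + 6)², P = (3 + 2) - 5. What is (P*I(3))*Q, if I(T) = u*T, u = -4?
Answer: 0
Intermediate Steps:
I(T) = -4*T
P = 0 (P = 5 - 5 = 0)
Q = 36 (Q = 6² = 36)
(P*I(3))*Q = (0*(-4*3))*36 = (0*(-12))*36 = 0*36 = 0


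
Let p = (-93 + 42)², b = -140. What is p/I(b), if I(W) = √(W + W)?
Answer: -2601*I*√70/140 ≈ -155.44*I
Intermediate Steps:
I(W) = √2*√W (I(W) = √(2*W) = √2*√W)
p = 2601 (p = (-51)² = 2601)
p/I(b) = 2601/((√2*√(-140))) = 2601/((√2*(2*I*√35))) = 2601/((2*I*√70)) = 2601*(-I*√70/140) = -2601*I*√70/140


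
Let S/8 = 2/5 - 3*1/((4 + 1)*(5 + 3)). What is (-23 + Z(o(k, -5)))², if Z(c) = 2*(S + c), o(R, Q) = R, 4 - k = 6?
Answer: 11881/25 ≈ 475.24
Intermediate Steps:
k = -2 (k = 4 - 1*6 = 4 - 6 = -2)
S = 13/5 (S = 8*(2/5 - 3*1/((4 + 1)*(5 + 3))) = 8*(2*(⅕) - 3/(5*8)) = 8*(⅖ - 3/40) = 8*(13/40) = 13/5 ≈ 2.6000)
Z(c) = 26/5 + 2*c (Z(c) = 2*(13/5 + c) = 26/5 + 2*c)
(-23 + Z(o(k, -5)))² = (-23 + (26/5 + 2*(-2)))² = (-23 + (26/5 - 4))² = (-23 + 6/5)² = (-109/5)² = 11881/25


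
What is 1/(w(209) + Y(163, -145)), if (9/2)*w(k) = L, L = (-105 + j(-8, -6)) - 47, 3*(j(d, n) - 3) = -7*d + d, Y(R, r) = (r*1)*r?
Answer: 9/188959 ≈ 4.7629e-5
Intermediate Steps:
Y(R, r) = r² (Y(R, r) = r*r = r²)
j(d, n) = 3 - 2*d (j(d, n) = 3 + (-7*d + d)/3 = 3 + (-6*d)/3 = 3 - 2*d)
L = -133 (L = (-105 + (3 - 2*(-8))) - 47 = (-105 + (3 + 16)) - 47 = (-105 + 19) - 47 = -86 - 47 = -133)
w(k) = -266/9 (w(k) = (2/9)*(-133) = -266/9)
1/(w(209) + Y(163, -145)) = 1/(-266/9 + (-145)²) = 1/(-266/9 + 21025) = 1/(188959/9) = 9/188959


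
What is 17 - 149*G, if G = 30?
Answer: -4453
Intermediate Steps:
17 - 149*G = 17 - 149*30 = 17 - 4470 = -4453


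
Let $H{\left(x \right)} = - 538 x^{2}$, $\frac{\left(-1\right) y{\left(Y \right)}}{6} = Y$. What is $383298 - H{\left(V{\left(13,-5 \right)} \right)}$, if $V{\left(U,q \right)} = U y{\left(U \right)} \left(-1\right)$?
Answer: $553552746$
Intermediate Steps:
$y{\left(Y \right)} = - 6 Y$
$V{\left(U,q \right)} = 6 U^{2}$ ($V{\left(U,q \right)} = U \left(- 6 U\right) \left(-1\right) = - 6 U^{2} \left(-1\right) = 6 U^{2}$)
$383298 - H{\left(V{\left(13,-5 \right)} \right)} = 383298 - - 538 \left(6 \cdot 13^{2}\right)^{2} = 383298 - - 538 \left(6 \cdot 169\right)^{2} = 383298 - - 538 \cdot 1014^{2} = 383298 - \left(-538\right) 1028196 = 383298 - -553169448 = 383298 + 553169448 = 553552746$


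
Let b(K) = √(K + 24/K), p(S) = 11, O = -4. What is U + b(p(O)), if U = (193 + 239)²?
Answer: 186624 + √1595/11 ≈ 1.8663e+5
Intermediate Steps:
U = 186624 (U = 432² = 186624)
U + b(p(O)) = 186624 + √(11 + 24/11) = 186624 + √(145/11) = 186624 + √1595/11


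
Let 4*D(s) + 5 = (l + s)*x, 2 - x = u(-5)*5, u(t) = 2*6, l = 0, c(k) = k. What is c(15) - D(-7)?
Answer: -341/4 ≈ -85.250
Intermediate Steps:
u(t) = 12
x = -58 (x = 2 - 12*5 = 2 - 1*60 = 2 - 60 = -58)
D(s) = -5/4 - 29*s/2 (D(s) = -5/4 + ((0 + s)*(-58))/4 = -5/4 + (s*(-58))/4 = -5/4 + (-58*s)/4 = -5/4 - 29*s/2)
c(15) - D(-7) = 15 - (-5/4 - 29/2*(-7)) = 15 - (-5/4 + 203/2) = 15 - 1*401/4 = 15 - 401/4 = -341/4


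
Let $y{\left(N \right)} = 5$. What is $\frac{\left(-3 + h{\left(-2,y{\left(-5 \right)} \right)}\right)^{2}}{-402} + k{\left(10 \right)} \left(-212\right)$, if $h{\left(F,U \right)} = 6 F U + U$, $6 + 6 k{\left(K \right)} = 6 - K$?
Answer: $\frac{69338}{201} \approx 344.97$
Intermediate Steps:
$k{\left(K \right)} = - \frac{K}{6}$ ($k{\left(K \right)} = -1 + \frac{6 - K}{6} = -1 - \left(-1 + \frac{K}{6}\right) = - \frac{K}{6}$)
$h{\left(F,U \right)} = U + 6 F U$ ($h{\left(F,U \right)} = 6 F U + U = U + 6 F U$)
$\frac{\left(-3 + h{\left(-2,y{\left(-5 \right)} \right)}\right)^{2}}{-402} + k{\left(10 \right)} \left(-212\right) = \frac{\left(-3 + 5 \left(1 + 6 \left(-2\right)\right)\right)^{2}}{-402} + \left(- \frac{1}{6}\right) 10 \left(-212\right) = \left(-3 + 5 \left(1 - 12\right)\right)^{2} \left(- \frac{1}{402}\right) - - \frac{1060}{3} = \left(-3 + 5 \left(-11\right)\right)^{2} \left(- \frac{1}{402}\right) + \frac{1060}{3} = \left(-3 - 55\right)^{2} \left(- \frac{1}{402}\right) + \frac{1060}{3} = \left(-58\right)^{2} \left(- \frac{1}{402}\right) + \frac{1060}{3} = 3364 \left(- \frac{1}{402}\right) + \frac{1060}{3} = - \frac{1682}{201} + \frac{1060}{3} = \frac{69338}{201}$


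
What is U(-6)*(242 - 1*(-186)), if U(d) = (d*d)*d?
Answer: -92448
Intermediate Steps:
U(d) = d³ (U(d) = d²*d = d³)
U(-6)*(242 - 1*(-186)) = (-6)³*(242 - 1*(-186)) = -216*(242 + 186) = -216*428 = -92448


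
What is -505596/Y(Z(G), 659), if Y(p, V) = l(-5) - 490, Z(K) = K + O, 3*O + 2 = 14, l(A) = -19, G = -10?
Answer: 505596/509 ≈ 993.31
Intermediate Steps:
O = 4 (O = -⅔ + (⅓)*14 = -⅔ + 14/3 = 4)
Z(K) = 4 + K (Z(K) = K + 4 = 4 + K)
Y(p, V) = -509 (Y(p, V) = -19 - 490 = -509)
-505596/Y(Z(G), 659) = -505596/(-509) = -505596*(-1/509) = 505596/509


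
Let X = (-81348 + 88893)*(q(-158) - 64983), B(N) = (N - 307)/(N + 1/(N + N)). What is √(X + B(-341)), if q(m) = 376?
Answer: I*√2929392399091579863/77521 ≈ 22079.0*I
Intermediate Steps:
B(N) = (-307 + N)/(N + 1/(2*N))
X = -487459815 (X = (-81348 + 88893)*(376 - 64983) = 7545*(-64607) = -487459815)
√(X + B(-341)) = √(-487459815 + 2*(-341)*(-307 - 341)/(1 + 2*(-341)²)) = √(-487459815 + 2*(-341)*(-648)/(1 + 2*116281)) = √(-487459815 + 2*(-341)*(-648)/(1 + 232562)) = √(-487459815 + 2*(-341)*(-648)/232563) = √(-487459815 + 2*(-341)*(1/232563)*(-648)) = √(-487459815 + 147312/77521) = √(-37788372171303/77521) = I*√2929392399091579863/77521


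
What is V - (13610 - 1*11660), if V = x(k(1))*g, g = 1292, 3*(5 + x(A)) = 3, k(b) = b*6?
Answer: -7118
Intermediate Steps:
k(b) = 6*b
x(A) = -4 (x(A) = -5 + (1/3)*3 = -5 + 1 = -4)
V = -5168 (V = -4*1292 = -5168)
V - (13610 - 1*11660) = -5168 - (13610 - 1*11660) = -5168 - (13610 - 11660) = -5168 - 1*1950 = -5168 - 1950 = -7118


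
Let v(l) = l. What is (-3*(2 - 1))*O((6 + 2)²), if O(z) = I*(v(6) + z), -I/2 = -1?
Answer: -420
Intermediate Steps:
I = 2 (I = -2*(-1) = 2)
O(z) = 12 + 2*z (O(z) = 2*(6 + z) = 12 + 2*z)
(-3*(2 - 1))*O((6 + 2)²) = (-3*(2 - 1))*(12 + 2*(6 + 2)²) = (-3*1)*(12 + 2*8²) = -3*(12 + 2*64) = -3*(12 + 128) = -3*140 = -420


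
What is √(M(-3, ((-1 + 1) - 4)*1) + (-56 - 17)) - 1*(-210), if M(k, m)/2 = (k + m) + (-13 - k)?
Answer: 210 + I*√107 ≈ 210.0 + 10.344*I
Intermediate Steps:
M(k, m) = -26 + 2*m (M(k, m) = 2*((k + m) + (-13 - k)) = 2*(-13 + m) = -26 + 2*m)
√(M(-3, ((-1 + 1) - 4)*1) + (-56 - 17)) - 1*(-210) = √((-26 + 2*(((-1 + 1) - 4)*1)) + (-56 - 17)) - 1*(-210) = √((-26 + 2*((0 - 4)*1)) - 73) + 210 = √((-26 + 2*(-4*1)) - 73) + 210 = √((-26 + 2*(-4)) - 73) + 210 = √((-26 - 8) - 73) + 210 = √(-34 - 73) + 210 = √(-107) + 210 = I*√107 + 210 = 210 + I*√107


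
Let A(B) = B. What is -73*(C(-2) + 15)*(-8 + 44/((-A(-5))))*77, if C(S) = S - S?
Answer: -67452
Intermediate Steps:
C(S) = 0
-73*(C(-2) + 15)*(-8 + 44/((-A(-5))))*77 = -73*(0 + 15)*(-8 + 44/((-1*(-5))))*77 = -1095*(-8 + 44/5)*77 = -1095*4/5*77 = -73*12*77 = -876*77 = -67452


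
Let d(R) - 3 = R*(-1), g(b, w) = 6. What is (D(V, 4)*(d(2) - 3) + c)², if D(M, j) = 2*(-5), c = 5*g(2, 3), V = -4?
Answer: 2500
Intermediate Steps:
c = 30 (c = 5*6 = 30)
D(M, j) = -10
d(R) = 3 - R (d(R) = 3 + R*(-1) = 3 - R)
(D(V, 4)*(d(2) - 3) + c)² = (-10*((3 - 1*2) - 3) + 30)² = (-10*((3 - 2) - 3) + 30)² = (-10*(1 - 3) + 30)² = (-10*(-2) + 30)² = (20 + 30)² = 50² = 2500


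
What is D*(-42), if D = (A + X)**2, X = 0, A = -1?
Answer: -42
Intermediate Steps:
D = 1 (D = (-1 + 0)**2 = (-1)**2 = 1)
D*(-42) = 1*(-42) = -42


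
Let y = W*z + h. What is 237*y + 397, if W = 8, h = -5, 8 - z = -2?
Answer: 18172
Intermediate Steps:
z = 10 (z = 8 - 1*(-2) = 8 + 2 = 10)
y = 75 (y = 8*10 - 5 = 80 - 5 = 75)
237*y + 397 = 237*75 + 397 = 17775 + 397 = 18172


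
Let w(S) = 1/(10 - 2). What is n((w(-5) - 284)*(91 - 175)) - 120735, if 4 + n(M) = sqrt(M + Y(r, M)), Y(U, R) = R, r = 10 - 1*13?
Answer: -120739 + 3*sqrt(5299) ≈ -1.2052e+5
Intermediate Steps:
r = -3 (r = 10 - 13 = -3)
w(S) = 1/8
n(M) = -4 + sqrt(2)*sqrt(M) (n(M) = -4 + sqrt(M + M) = -4 + sqrt(2*M) = -4 + sqrt(2)*sqrt(M))
n((w(-5) - 284)*(91 - 175)) - 120735 = (-4 + sqrt(2)*sqrt((1/8 - 284)*(91 - 175))) - 120735 = (-4 + sqrt(2)*sqrt(-2271/8*(-84))) - 120735 = (-4 + sqrt(2)*sqrt(47691/2)) - 120735 = (-4 + sqrt(2)*(3*sqrt(10598)/2)) - 120735 = (-4 + 3*sqrt(5299)) - 120735 = -120739 + 3*sqrt(5299)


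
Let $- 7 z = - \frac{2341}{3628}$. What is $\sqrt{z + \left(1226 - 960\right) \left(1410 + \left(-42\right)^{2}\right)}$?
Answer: $\frac{\sqrt{136131694972945}}{12698} \approx 918.85$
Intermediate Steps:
$z = \frac{2341}{25396}$ ($z = - \frac{\left(-2341\right) \frac{1}{3628}}{7} = \left(- \frac{1}{7}\right) \left(- \frac{2341}{3628}\right) = \frac{2341}{25396} \approx 0.09218$)
$\sqrt{z + \left(1226 - 960\right) \left(1410 + \left(-42\right)^{2}\right)} = \sqrt{\frac{2341}{25396} + \left(1226 - 960\right) \left(1410 + \left(-42\right)^{2}\right)} = \sqrt{\frac{2341}{25396} + 266 \left(1410 + 1764\right)} = \sqrt{\frac{2341}{25396} + 266 \cdot 3174} = \sqrt{\frac{2341}{25396} + 844284} = \sqrt{\frac{21441438805}{25396}} = \frac{\sqrt{136131694972945}}{12698}$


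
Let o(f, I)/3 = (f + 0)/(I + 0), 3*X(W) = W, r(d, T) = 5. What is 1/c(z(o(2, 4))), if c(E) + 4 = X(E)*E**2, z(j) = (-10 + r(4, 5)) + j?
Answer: -24/439 ≈ -0.054670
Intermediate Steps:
X(W) = W/3
o(f, I) = 3*f/I (o(f, I) = 3*((f + 0)/(I + 0)) = 3*(f/I) = 3*f/I)
z(j) = -5 + j (z(j) = (-10 + 5) + j = -5 + j)
c(E) = -4 + E**3/3 (c(E) = -4 + (E/3)*E**2 = -4 + E**3/3)
1/c(z(o(2, 4))) = 1/(-4 + (-5 + 3*2/4)**3/3) = 1/(-4 + (-5 + 3*2*(1/4))**3/3) = 1/(-4 + (-5 + 3/2)**3/3) = 1/(-4 + (-7/2)**3/3) = 1/(-4 + (1/3)*(-343/8)) = 1/(-4 - 343/24) = 1/(-439/24) = -24/439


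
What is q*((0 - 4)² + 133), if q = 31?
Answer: 4619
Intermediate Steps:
q*((0 - 4)² + 133) = 31*((0 - 4)² + 133) = 31*((-4)² + 133) = 31*(16 + 133) = 31*149 = 4619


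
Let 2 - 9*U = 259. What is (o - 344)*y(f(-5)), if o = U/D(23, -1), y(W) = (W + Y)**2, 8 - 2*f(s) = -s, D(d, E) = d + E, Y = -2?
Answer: -68369/792 ≈ -86.324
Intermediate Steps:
D(d, E) = E + d
U = -257/9 (U = 2/9 - 1/9*259 = 2/9 - 259/9 = -257/9 ≈ -28.556)
f(s) = 4 + s/2 (f(s) = 4 - (-1)*s/2 = 4 + s/2)
y(W) = (-2 + W)**2 (y(W) = (W - 2)**2 = (-2 + W)**2)
o = -257/198 (o = -257/(9*(-1 + 23)) = -257/9/22 = -257/9*1/22 = -257/198 ≈ -1.2980)
(o - 344)*y(f(-5)) = (-257/198 - 344)*(-2 + (4 + (1/2)*(-5)))**2 = -68369*(-2 + (4 - 5/2))**2/198 = -68369*(-2 + 3/2)**2/198 = -68369*(-1/2)**2/198 = -68369/198*1/4 = -68369/792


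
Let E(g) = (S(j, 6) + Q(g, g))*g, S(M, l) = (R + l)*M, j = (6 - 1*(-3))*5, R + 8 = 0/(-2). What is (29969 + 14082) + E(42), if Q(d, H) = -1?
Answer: 40229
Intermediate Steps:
R = -8 (R = -8 + 0/(-2) = -8 + 0*(-½) = -8 + 0 = -8)
j = 45 (j = (6 + 3)*5 = 9*5 = 45)
S(M, l) = M*(-8 + l) (S(M, l) = (-8 + l)*M = M*(-8 + l))
E(g) = -91*g (E(g) = (45*(-8 + 6) - 1)*g = (45*(-2) - 1)*g = (-90 - 1)*g = -91*g)
(29969 + 14082) + E(42) = (29969 + 14082) - 91*42 = 44051 - 3822 = 40229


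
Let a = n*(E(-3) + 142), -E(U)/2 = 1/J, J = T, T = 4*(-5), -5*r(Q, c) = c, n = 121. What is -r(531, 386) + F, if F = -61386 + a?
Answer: -441147/10 ≈ -44115.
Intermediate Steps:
r(Q, c) = -c/5
T = -20
J = -20
E(U) = ⅒ (E(U) = -2/(-20) = -2*(-1/20) = ⅒)
a = 171941/10 (a = 121*(⅒ + 142) = 121*(1421/10) = 171941/10 ≈ 17194.)
F = -441919/10 (F = -61386 + 171941/10 = -441919/10 ≈ -44192.)
-r(531, 386) + F = -(-1)*386/5 - 441919/10 = -1*(-386/5) - 441919/10 = 386/5 - 441919/10 = -441147/10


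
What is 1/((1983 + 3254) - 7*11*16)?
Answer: 1/4005 ≈ 0.00024969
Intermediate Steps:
1/((1983 + 3254) - 7*11*16) = 1/(5237 - 77*16) = 1/(5237 - 1232) = 1/4005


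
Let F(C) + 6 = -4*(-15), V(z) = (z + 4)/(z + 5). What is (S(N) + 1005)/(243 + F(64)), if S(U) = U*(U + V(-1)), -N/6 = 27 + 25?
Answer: 32705/99 ≈ 330.35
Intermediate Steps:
N = -312 (N = -6*(27 + 25) = -6*52 = -312)
V(z) = (4 + z)/(5 + z)
F(C) = 54 (F(C) = -6 - 4*(-15) = -6 + 60 = 54)
S(U) = U*(3/4 + U) (S(U) = U*(U + (4 - 1)/(5 - 1)) = U*(U + 3/4) = U*(3/4 + U))
(S(N) + 1005)/(243 + F(64)) = ((1/4)*(-312)*(3 + 4*(-312)) + 1005)/(243 + 54) = ((1/4)*(-312)*(3 - 1248) + 1005)/297 = ((1/4)*(-312)*(-1245) + 1005)*(1/297) = (97110 + 1005)*(1/297) = 98115*(1/297) = 32705/99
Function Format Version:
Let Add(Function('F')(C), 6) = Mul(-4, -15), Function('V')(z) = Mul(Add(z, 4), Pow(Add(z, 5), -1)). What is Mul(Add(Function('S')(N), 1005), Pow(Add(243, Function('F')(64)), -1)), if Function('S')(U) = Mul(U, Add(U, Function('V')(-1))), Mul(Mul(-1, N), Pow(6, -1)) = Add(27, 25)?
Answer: Rational(32705, 99) ≈ 330.35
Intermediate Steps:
N = -312 (N = Mul(-6, Add(27, 25)) = Mul(-6, 52) = -312)
Function('V')(z) = Mul(Pow(Add(5, z), -1), Add(4, z)) (Function('V')(z) = Mul(Add(4, z), Pow(Add(5, z), -1)) = Mul(Pow(Add(5, z), -1), Add(4, z)))
Function('F')(C) = 54 (Function('F')(C) = Add(-6, Mul(-4, -15)) = Add(-6, 60) = 54)
Function('S')(U) = Mul(U, Add(Rational(3, 4), U)) (Function('S')(U) = Mul(U, Add(U, Mul(Pow(Add(5, -1), -1), Add(4, -1)))) = Mul(U, Add(U, Mul(Pow(4, -1), 3))) = Mul(U, Add(U, Mul(Rational(1, 4), 3))) = Mul(U, Add(U, Rational(3, 4))) = Mul(U, Add(Rational(3, 4), U)))
Mul(Add(Function('S')(N), 1005), Pow(Add(243, Function('F')(64)), -1)) = Mul(Add(Mul(Rational(1, 4), -312, Add(3, Mul(4, -312))), 1005), Pow(Add(243, 54), -1)) = Mul(Add(Mul(Rational(1, 4), -312, Add(3, -1248)), 1005), Pow(297, -1)) = Mul(Add(Mul(Rational(1, 4), -312, -1245), 1005), Rational(1, 297)) = Mul(Add(97110, 1005), Rational(1, 297)) = Mul(98115, Rational(1, 297)) = Rational(32705, 99)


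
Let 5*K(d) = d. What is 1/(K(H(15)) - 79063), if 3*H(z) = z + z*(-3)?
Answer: -1/79065 ≈ -1.2648e-5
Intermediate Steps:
H(z) = -2*z/3 (H(z) = (z + z*(-3))/3 = (z - 3*z)/3 = (-2*z)/3 = -2*z/3)
K(d) = d/5
1/(K(H(15)) - 79063) = 1/((-2/3*15)/5 - 79063) = 1/((1/5)*(-10) - 79063) = 1/(-2 - 79063) = 1/(-79065) = -1/79065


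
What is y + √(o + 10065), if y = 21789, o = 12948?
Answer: 21789 + 3*√2557 ≈ 21941.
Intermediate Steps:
y + √(o + 10065) = 21789 + √(12948 + 10065) = 21789 + √23013 = 21789 + 3*√2557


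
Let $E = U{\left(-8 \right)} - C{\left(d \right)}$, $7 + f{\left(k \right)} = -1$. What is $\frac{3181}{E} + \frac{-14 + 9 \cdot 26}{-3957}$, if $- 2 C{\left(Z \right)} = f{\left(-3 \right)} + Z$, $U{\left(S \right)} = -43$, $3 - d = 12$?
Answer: $- \frac{25197094}{407571} \approx -61.823$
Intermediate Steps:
$d = -9$ ($d = 3 - 12 = -9$)
$f{\left(k \right)} = -8$ ($f{\left(k \right)} = -7 - 1 = -8$)
$C{\left(Z \right)} = 4 - \frac{Z}{2}$ ($C{\left(Z \right)} = - \frac{-8 + Z}{2} = 4 - \frac{Z}{2}$)
$E = - \frac{103}{2}$ ($E = -43 - \left(4 - - \frac{9}{2}\right) = -43 - \left(4 + \frac{9}{2}\right) = -43 - \frac{17}{2} = - \frac{103}{2} \approx -51.5$)
$\frac{3181}{E} + \frac{-14 + 9 \cdot 26}{-3957} = \frac{3181}{- \frac{103}{2}} + \frac{-14 + 9 \cdot 26}{-3957} = 3181 \left(- \frac{2}{103}\right) + \left(-14 + 234\right) \left(- \frac{1}{3957}\right) = - \frac{6362}{103} + 220 \left(- \frac{1}{3957}\right) = - \frac{6362}{103} - \frac{220}{3957} = - \frac{25197094}{407571}$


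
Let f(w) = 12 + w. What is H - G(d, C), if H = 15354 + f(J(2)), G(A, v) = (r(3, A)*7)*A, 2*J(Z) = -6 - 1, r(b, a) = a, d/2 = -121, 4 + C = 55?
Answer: -789171/2 ≈ -3.9459e+5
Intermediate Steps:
C = 51 (C = -4 + 55 = 51)
d = -242 (d = 2*(-121) = -242)
J(Z) = -7/2 (J(Z) = (-6 - 1)/2 = (½)*(-7) = -7/2)
G(A, v) = 7*A² (G(A, v) = (A*7)*A = (7*A)*A = 7*A²)
H = 30725/2 (H = 15354 + (12 - 7/2) = 15354 + 17/2 = 30725/2 ≈ 15363.)
H - G(d, C) = 30725/2 - 7*(-242)² = 30725/2 - 7*58564 = 30725/2 - 1*409948 = 30725/2 - 409948 = -789171/2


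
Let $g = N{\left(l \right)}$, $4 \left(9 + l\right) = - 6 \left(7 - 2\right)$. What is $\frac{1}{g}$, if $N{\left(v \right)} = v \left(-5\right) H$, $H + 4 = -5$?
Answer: $- \frac{2}{1485} \approx -0.0013468$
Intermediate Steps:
$H = -9$ ($H = -4 - 5 = -9$)
$l = - \frac{33}{2}$ ($l = -9 + \frac{\left(-6\right) \left(7 - 2\right)}{4} = -9 + \frac{\left(-6\right) 5}{4} = -9 + \frac{1}{4} \left(-30\right) = -9 - \frac{15}{2} = - \frac{33}{2} \approx -16.5$)
$N{\left(v \right)} = 45 v$ ($N{\left(v \right)} = v \left(-5\right) \left(-9\right) = - 5 v \left(-9\right) = 45 v$)
$g = - \frac{1485}{2}$ ($g = 45 \left(- \frac{33}{2}\right) = - \frac{1485}{2} \approx -742.5$)
$\frac{1}{g} = \frac{1}{- \frac{1485}{2}} = - \frac{2}{1485}$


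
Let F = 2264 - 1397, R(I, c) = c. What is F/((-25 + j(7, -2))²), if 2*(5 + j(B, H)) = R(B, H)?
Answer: 867/961 ≈ 0.90219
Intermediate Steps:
j(B, H) = -5 + H/2
F = 867
F/((-25 + j(7, -2))²) = 867/((-25 + (-5 + (½)*(-2)))²) = 867/((-25 + (-5 - 1))²) = 867/((-25 - 6)²) = 867/((-31)²) = 867/961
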